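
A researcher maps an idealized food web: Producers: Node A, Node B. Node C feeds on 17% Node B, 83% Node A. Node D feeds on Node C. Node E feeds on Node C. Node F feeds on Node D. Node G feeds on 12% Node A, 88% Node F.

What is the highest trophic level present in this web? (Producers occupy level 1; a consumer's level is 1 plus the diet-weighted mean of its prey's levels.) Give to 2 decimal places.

Node C: 1 + (0.17×1 + 0.83×1) = 2
Node D: 1 + 2 = 3
Node E: 1 + 2 = 3
Node F: 1 + 3 = 4
Node G: 1 + (0.12×1 + 0.88×4) = 4.64

4.64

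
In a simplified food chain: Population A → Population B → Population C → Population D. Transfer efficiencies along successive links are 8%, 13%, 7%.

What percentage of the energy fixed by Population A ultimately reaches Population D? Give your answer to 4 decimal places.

0.0728%

Product of link efficiencies: 0.08 × 0.13 × 0.07 = 0.000728
As a percentage: 0.000728 × 100 = 0.0728%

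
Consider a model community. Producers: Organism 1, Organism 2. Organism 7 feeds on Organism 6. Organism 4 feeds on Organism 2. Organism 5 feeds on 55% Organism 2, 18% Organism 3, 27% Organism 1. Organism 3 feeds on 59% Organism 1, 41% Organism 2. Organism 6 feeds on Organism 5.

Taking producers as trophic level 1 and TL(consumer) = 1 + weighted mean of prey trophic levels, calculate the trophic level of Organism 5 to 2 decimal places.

2.18

Organism 3: 1 + (0.59×1 + 0.41×1) = 2
Organism 4: 1 + 1 = 2
Organism 5: 1 + (0.55×1 + 0.18×2 + 0.27×1) = 2.18
Organism 6: 1 + 2.18 = 3.18
Organism 7: 1 + 3.18 = 4.18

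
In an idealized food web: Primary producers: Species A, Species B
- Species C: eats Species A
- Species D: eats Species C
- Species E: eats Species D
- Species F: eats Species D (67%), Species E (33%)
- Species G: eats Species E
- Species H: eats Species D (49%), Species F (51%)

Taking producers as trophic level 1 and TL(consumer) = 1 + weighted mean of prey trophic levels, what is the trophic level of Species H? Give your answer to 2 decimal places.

4.68

Species C: 1 + 1 = 2
Species D: 1 + 2 = 3
Species E: 1 + 3 = 4
Species F: 1 + (0.67×3 + 0.33×4) = 4.33
Species G: 1 + 4 = 5
Species H: 1 + (0.49×3 + 0.51×4.33) = 4.6783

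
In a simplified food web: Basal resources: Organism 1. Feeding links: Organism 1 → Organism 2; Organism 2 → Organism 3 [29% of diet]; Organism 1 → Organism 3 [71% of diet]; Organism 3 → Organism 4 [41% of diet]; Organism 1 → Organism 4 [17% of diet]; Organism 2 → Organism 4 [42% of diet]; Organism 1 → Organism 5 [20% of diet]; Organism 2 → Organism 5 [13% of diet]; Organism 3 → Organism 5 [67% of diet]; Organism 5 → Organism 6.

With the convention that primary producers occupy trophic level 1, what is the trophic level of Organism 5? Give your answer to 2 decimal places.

Organism 2: 1 + 1 = 2
Organism 3: 1 + (0.29×2 + 0.71×1) = 2.29
Organism 4: 1 + (0.41×2.29 + 0.17×1 + 0.42×2) = 2.9489
Organism 5: 1 + (0.2×1 + 0.13×2 + 0.67×2.29) = 2.9943
Organism 6: 1 + 2.9943 = 3.9943

2.99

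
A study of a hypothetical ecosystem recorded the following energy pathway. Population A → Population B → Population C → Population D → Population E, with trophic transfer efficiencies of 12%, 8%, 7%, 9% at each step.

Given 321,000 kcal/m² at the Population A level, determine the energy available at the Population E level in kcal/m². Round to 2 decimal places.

19.41 kcal/m²

Population B: 321000 × 0.12 = 38520 kcal/m²
Population C: 38520 × 0.08 = 3081.6 kcal/m²
Population D: 3081.6 × 0.07 = 215.712 kcal/m²
Population E: 215.712 × 0.09 = 19.41408 kcal/m²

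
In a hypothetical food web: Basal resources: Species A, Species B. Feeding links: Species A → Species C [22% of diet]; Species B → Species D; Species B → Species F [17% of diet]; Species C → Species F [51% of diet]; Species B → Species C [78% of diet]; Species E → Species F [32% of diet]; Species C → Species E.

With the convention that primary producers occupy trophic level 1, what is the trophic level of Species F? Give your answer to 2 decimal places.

Species C: 1 + (0.22×1 + 0.78×1) = 2
Species D: 1 + 1 = 2
Species E: 1 + 2 = 3
Species F: 1 + (0.32×3 + 0.51×2 + 0.17×1) = 3.15

3.15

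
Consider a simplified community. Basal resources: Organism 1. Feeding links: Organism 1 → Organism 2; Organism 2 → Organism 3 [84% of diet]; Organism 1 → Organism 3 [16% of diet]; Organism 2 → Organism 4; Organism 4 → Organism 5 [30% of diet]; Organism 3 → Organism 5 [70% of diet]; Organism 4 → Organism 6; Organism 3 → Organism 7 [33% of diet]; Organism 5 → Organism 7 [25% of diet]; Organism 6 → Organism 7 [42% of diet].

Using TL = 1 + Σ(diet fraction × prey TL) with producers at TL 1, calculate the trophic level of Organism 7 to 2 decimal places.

4.59

Organism 2: 1 + 1 = 2
Organism 3: 1 + (0.84×2 + 0.16×1) = 2.84
Organism 4: 1 + 2 = 3
Organism 5: 1 + (0.3×3 + 0.7×2.84) = 3.888
Organism 6: 1 + 3 = 4
Organism 7: 1 + (0.33×2.84 + 0.25×3.888 + 0.42×4) = 4.5892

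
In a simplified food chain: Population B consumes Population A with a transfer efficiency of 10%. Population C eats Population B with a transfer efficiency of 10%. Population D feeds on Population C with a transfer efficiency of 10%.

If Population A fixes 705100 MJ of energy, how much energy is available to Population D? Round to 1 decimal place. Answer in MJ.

705.1 MJ

Population B: 705100 × 0.1 = 70510 MJ
Population C: 70510 × 0.1 = 7051 MJ
Population D: 7051 × 0.1 = 705.1 MJ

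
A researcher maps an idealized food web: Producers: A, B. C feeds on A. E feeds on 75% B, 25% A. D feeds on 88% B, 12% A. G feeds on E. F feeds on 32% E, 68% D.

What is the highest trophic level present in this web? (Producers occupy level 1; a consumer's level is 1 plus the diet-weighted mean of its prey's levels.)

C: 1 + 1 = 2
D: 1 + (0.88×1 + 0.12×1) = 2
E: 1 + (0.75×1 + 0.25×1) = 2
F: 1 + (0.32×2 + 0.68×2) = 3
G: 1 + 2 = 3

3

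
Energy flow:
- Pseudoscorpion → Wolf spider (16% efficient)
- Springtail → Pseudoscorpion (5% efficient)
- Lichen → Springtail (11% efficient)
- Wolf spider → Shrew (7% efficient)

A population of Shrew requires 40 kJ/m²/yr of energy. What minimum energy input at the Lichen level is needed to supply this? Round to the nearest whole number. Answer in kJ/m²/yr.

649351 kJ/m²/yr

Cumulative transfer efficiency: 0.11 × 0.05 × 0.16 × 0.07 = 0.0000616
Lichen energy = 40 / 0.0000616 = 649351 kJ/m²/yr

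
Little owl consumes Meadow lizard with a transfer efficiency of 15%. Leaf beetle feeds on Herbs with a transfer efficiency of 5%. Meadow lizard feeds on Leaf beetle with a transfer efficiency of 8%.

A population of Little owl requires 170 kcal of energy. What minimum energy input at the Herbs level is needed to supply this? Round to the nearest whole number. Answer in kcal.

283333 kcal

Cumulative transfer efficiency: 0.05 × 0.08 × 0.15 = 0.0006
Herbs energy = 170 / 0.0006 = 283333 kcal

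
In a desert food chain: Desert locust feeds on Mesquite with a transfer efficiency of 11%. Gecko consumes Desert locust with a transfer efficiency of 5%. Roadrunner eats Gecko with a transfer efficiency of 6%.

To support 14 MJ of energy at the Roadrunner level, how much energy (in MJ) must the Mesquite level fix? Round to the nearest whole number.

42424 MJ

Cumulative transfer efficiency: 0.11 × 0.05 × 0.06 = 0.00033
Mesquite energy = 14 / 0.00033 = 42424 MJ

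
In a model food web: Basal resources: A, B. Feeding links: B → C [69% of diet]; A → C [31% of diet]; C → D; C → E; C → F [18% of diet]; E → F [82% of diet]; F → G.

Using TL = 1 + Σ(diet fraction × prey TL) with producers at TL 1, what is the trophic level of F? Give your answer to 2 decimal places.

3.82

C: 1 + (0.69×1 + 0.31×1) = 2
D: 1 + 2 = 3
E: 1 + 2 = 3
F: 1 + (0.18×2 + 0.82×3) = 3.82
G: 1 + 3.82 = 4.82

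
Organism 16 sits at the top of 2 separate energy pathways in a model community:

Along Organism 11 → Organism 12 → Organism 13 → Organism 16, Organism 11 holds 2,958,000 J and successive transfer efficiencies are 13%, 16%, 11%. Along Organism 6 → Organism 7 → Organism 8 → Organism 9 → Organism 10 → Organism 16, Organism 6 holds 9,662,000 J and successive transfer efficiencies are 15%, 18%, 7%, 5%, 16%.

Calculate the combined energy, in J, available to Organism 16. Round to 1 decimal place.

Via Organism 11: 2958000 × 0.13 × 0.16 × 0.11 = 6767.904 J
Via Organism 6: 9662000 × 0.15 × 0.18 × 0.07 × 0.05 × 0.16 = 146.08944 J
Total at Organism 16: 6767.904 + 146.08944 = 6913.99344 J

6914.0 J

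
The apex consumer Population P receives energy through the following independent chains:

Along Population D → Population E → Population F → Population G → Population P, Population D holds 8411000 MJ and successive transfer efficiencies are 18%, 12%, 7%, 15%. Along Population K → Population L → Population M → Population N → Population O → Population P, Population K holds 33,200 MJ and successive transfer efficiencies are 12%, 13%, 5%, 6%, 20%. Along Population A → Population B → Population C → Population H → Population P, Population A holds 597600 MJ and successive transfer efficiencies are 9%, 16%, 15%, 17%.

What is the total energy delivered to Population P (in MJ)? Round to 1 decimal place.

Via Population D: 8411000 × 0.18 × 0.12 × 0.07 × 0.15 = 1907.6148 MJ
Via Population K: 33200 × 0.12 × 0.13 × 0.05 × 0.06 × 0.2 = 0.310752 MJ
Via Population A: 597600 × 0.09 × 0.16 × 0.15 × 0.17 = 219.43872 MJ
Total at Population P: 1907.6148 + 0.310752 + 219.43872 = 2127.364272 MJ

2127.4 MJ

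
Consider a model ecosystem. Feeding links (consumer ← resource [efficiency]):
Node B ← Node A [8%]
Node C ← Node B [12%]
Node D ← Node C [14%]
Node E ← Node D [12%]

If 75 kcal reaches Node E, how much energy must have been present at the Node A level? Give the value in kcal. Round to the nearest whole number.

Cumulative transfer efficiency: 0.08 × 0.12 × 0.14 × 0.12 = 0.00016128
Node A energy = 75 / 0.00016128 = 465030 kcal

465030 kcal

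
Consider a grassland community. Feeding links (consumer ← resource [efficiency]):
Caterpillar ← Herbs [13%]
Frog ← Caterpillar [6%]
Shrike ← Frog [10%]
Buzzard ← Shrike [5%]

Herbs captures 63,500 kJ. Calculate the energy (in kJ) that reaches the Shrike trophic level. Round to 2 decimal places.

Caterpillar: 63500 × 0.13 = 8255 kJ
Frog: 8255 × 0.06 = 495.3 kJ
Shrike: 495.3 × 0.1 = 49.53 kJ

49.53 kJ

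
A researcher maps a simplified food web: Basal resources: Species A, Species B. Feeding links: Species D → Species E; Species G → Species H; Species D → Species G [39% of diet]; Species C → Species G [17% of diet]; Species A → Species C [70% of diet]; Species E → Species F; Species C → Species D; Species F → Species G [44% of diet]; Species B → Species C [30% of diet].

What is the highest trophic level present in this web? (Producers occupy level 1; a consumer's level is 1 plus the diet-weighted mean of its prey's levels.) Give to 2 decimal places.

Species C: 1 + (0.3×1 + 0.7×1) = 2
Species D: 1 + 2 = 3
Species E: 1 + 3 = 4
Species F: 1 + 4 = 5
Species G: 1 + (0.44×5 + 0.39×3 + 0.17×2) = 4.71
Species H: 1 + 4.71 = 5.71

5.71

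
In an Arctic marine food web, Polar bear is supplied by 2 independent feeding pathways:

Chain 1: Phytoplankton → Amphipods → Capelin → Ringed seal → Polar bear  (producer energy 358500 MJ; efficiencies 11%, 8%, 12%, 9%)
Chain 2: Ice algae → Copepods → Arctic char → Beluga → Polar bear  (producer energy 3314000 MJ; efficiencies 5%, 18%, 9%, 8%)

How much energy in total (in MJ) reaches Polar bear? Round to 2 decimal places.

248.82 MJ

Chain 1: 358500 × 0.11 × 0.08 × 0.12 × 0.09 = 34.07184 MJ
Chain 2: 3314000 × 0.05 × 0.18 × 0.09 × 0.08 = 214.7472 MJ
Total at Polar bear: 34.07184 + 214.7472 = 248.81904 MJ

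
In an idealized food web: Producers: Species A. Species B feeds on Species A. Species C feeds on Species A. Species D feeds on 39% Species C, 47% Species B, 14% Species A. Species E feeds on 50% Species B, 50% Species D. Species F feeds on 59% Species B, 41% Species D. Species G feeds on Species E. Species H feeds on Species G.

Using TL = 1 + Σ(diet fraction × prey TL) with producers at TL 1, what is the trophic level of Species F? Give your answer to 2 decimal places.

Species B: 1 + 1 = 2
Species C: 1 + 1 = 2
Species D: 1 + (0.39×2 + 0.47×2 + 0.14×1) = 2.86
Species E: 1 + (0.5×2 + 0.5×2.86) = 3.43
Species F: 1 + (0.59×2 + 0.41×2.86) = 3.3526
Species G: 1 + 3.43 = 4.43
Species H: 1 + 4.43 = 5.43

3.35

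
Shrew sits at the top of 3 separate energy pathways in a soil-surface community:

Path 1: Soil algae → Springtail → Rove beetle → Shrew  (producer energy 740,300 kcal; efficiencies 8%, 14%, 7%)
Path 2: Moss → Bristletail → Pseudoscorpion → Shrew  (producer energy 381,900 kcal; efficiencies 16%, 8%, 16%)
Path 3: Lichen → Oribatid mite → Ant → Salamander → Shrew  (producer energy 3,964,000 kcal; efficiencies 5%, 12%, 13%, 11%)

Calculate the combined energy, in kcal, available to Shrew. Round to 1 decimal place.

Path 1: 740300 × 0.08 × 0.14 × 0.07 = 580.3952 kcal
Path 2: 381900 × 0.16 × 0.08 × 0.16 = 782.1312 kcal
Path 3: 3964000 × 0.05 × 0.12 × 0.13 × 0.11 = 340.1112 kcal
Total at Shrew: 580.3952 + 782.1312 + 340.1112 = 1702.6376 kcal

1702.6 kcal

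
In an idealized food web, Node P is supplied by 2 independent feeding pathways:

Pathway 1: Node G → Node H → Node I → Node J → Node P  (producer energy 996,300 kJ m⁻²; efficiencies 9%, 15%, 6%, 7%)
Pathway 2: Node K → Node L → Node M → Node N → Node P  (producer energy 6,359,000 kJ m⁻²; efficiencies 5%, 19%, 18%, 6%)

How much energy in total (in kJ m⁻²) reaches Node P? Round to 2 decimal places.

708.92 kJ m⁻²

Pathway 1: 996300 × 0.09 × 0.15 × 0.06 × 0.07 = 56.49021 kJ m⁻²
Pathway 2: 6359000 × 0.05 × 0.19 × 0.18 × 0.06 = 652.4334 kJ m⁻²
Total at Node P: 56.49021 + 652.4334 = 708.92361 kJ m⁻²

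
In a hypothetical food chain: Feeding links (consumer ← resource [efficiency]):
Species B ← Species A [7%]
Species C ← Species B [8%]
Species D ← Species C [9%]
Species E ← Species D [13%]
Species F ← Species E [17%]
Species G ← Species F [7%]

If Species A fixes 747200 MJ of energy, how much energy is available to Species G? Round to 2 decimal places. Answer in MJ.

0.58 MJ

Species B: 747200 × 0.07 = 52304 MJ
Species C: 52304 × 0.08 = 4184.32 MJ
Species D: 4184.32 × 0.09 = 376.5888 MJ
Species E: 376.5888 × 0.13 = 48.956544 MJ
Species F: 48.956544 × 0.17 = 8.32261248 MJ
Species G: 8.32261248 × 0.07 = 0.5825828736 MJ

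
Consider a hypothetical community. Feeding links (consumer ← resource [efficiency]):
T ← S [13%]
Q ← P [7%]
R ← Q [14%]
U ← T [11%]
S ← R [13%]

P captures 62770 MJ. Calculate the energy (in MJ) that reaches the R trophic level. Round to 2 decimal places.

615.15 MJ

Q: 62770 × 0.07 = 4393.9 MJ
R: 4393.9 × 0.14 = 615.146 MJ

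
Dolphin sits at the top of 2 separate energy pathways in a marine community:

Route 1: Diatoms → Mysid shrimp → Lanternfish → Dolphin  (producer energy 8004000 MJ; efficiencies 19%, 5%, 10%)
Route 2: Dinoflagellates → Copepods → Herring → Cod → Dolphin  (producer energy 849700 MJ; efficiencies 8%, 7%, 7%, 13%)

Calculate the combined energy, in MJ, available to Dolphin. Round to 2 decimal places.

Route 1: 8004000 × 0.19 × 0.05 × 0.1 = 7603.8 MJ
Route 2: 849700 × 0.08 × 0.07 × 0.07 × 0.13 = 43.300712 MJ
Total at Dolphin: 7603.8 + 43.300712 = 7647.100712 MJ

7647.10 MJ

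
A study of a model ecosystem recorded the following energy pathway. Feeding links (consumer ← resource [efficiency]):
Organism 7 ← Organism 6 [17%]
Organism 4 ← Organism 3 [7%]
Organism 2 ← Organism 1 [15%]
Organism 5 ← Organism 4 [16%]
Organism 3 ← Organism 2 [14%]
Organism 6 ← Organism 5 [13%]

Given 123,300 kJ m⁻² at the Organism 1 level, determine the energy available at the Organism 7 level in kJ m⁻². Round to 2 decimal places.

Organism 2: 123300 × 0.15 = 18495 kJ m⁻²
Organism 3: 18495 × 0.14 = 2589.3 kJ m⁻²
Organism 4: 2589.3 × 0.07 = 181.251 kJ m⁻²
Organism 5: 181.251 × 0.16 = 29.00016 kJ m⁻²
Organism 6: 29.00016 × 0.13 = 3.7700208 kJ m⁻²
Organism 7: 3.7700208 × 0.17 = 0.640903536 kJ m⁻²

0.64 kJ m⁻²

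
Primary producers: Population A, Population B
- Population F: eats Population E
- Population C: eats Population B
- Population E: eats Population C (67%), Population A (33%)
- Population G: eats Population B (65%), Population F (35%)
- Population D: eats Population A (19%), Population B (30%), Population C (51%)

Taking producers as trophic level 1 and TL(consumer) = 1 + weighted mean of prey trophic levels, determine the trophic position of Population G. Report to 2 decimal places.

Population C: 1 + 1 = 2
Population D: 1 + (0.19×1 + 0.3×1 + 0.51×2) = 2.51
Population E: 1 + (0.67×2 + 0.33×1) = 2.67
Population F: 1 + 2.67 = 3.67
Population G: 1 + (0.65×1 + 0.35×3.67) = 2.9345

2.93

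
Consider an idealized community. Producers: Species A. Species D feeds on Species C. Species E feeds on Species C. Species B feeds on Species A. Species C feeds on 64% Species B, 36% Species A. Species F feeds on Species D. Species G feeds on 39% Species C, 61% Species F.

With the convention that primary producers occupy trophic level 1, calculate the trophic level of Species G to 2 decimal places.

4.86

Species B: 1 + 1 = 2
Species C: 1 + (0.64×2 + 0.36×1) = 2.64
Species D: 1 + 2.64 = 3.64
Species E: 1 + 2.64 = 3.64
Species F: 1 + 3.64 = 4.64
Species G: 1 + (0.39×2.64 + 0.61×4.64) = 4.86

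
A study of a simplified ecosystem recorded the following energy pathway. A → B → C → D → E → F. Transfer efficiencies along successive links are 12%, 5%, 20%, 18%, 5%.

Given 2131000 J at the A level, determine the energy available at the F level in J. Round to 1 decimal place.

B: 2131000 × 0.12 = 255720 J
C: 255720 × 0.05 = 12786 J
D: 12786 × 0.2 = 2557.2 J
E: 2557.2 × 0.18 = 460.296 J
F: 460.296 × 0.05 = 23.0148 J

23.0 J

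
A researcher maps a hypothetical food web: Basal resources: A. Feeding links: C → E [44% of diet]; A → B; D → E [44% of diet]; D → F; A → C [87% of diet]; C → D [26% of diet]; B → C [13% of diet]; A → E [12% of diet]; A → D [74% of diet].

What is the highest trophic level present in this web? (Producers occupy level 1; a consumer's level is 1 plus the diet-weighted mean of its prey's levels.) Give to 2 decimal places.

B: 1 + 1 = 2
C: 1 + (0.87×1 + 0.13×2) = 2.13
D: 1 + (0.74×1 + 0.26×2.13) = 2.2938
E: 1 + (0.44×2.13 + 0.12×1 + 0.44×2.2938) = 3.066472
F: 1 + 2.2938 = 3.2938

3.29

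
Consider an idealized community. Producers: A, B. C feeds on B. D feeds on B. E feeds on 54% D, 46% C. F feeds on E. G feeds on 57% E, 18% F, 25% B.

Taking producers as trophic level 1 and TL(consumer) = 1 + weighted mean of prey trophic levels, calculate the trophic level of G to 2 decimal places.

C: 1 + 1 = 2
D: 1 + 1 = 2
E: 1 + (0.54×2 + 0.46×2) = 3
F: 1 + 3 = 4
G: 1 + (0.57×3 + 0.18×4 + 0.25×1) = 3.68

3.68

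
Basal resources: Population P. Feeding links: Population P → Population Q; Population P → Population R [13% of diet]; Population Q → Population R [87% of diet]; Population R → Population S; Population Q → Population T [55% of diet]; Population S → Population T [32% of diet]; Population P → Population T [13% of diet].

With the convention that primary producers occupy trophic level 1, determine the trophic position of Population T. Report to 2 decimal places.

3.47

Population Q: 1 + 1 = 2
Population R: 1 + (0.13×1 + 0.87×2) = 2.87
Population S: 1 + 2.87 = 3.87
Population T: 1 + (0.55×2 + 0.32×3.87 + 0.13×1) = 3.4684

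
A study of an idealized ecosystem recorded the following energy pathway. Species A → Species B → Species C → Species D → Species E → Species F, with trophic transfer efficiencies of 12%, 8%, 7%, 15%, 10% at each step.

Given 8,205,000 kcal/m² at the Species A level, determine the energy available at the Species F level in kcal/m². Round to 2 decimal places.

Species B: 8205000 × 0.12 = 984600 kcal/m²
Species C: 984600 × 0.08 = 78768 kcal/m²
Species D: 78768 × 0.07 = 5513.76 kcal/m²
Species E: 5513.76 × 0.15 = 827.064 kcal/m²
Species F: 827.064 × 0.1 = 82.7064 kcal/m²

82.71 kcal/m²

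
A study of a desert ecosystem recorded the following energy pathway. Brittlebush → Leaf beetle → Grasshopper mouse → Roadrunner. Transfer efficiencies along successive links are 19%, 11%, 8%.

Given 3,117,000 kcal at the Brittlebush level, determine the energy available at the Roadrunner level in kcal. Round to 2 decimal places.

Leaf beetle: 3117000 × 0.19 = 592230 kcal
Grasshopper mouse: 592230 × 0.11 = 65145.3 kcal
Roadrunner: 65145.3 × 0.08 = 5211.624 kcal

5211.62 kcal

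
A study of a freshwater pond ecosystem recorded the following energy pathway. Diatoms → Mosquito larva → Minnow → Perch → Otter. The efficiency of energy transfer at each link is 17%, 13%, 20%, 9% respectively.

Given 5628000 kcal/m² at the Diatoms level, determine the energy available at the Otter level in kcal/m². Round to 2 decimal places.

2238.82 kcal/m²

Mosquito larva: 5628000 × 0.17 = 956760 kcal/m²
Minnow: 956760 × 0.13 = 124378.8 kcal/m²
Perch: 124378.8 × 0.2 = 24875.76 kcal/m²
Otter: 24875.76 × 0.09 = 2238.8184 kcal/m²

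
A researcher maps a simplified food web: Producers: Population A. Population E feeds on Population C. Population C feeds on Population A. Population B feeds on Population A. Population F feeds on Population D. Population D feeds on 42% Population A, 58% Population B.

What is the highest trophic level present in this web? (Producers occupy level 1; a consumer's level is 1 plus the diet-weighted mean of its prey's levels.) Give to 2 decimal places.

Population B: 1 + 1 = 2
Population C: 1 + 1 = 2
Population D: 1 + (0.42×1 + 0.58×2) = 2.58
Population E: 1 + 2 = 3
Population F: 1 + 2.58 = 3.58

3.58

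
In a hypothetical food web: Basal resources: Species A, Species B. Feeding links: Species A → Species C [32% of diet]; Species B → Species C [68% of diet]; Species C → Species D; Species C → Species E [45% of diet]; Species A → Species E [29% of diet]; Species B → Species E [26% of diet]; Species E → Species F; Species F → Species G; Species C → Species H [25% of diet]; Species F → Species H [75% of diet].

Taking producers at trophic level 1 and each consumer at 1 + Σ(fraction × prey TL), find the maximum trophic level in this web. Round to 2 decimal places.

Species C: 1 + (0.32×1 + 0.68×1) = 2
Species D: 1 + 2 = 3
Species E: 1 + (0.45×2 + 0.29×1 + 0.26×1) = 2.45
Species F: 1 + 2.45 = 3.45
Species G: 1 + 3.45 = 4.45
Species H: 1 + (0.25×2 + 0.75×3.45) = 4.0875

4.45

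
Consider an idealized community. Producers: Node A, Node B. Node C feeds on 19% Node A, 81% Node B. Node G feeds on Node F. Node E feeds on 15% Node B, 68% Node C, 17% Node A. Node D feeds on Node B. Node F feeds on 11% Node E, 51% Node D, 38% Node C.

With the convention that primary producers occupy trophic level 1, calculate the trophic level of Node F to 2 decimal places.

3.07

Node C: 1 + (0.19×1 + 0.81×1) = 2
Node D: 1 + 1 = 2
Node E: 1 + (0.15×1 + 0.68×2 + 0.17×1) = 2.68
Node F: 1 + (0.11×2.68 + 0.51×2 + 0.38×2) = 3.0748
Node G: 1 + 3.0748 = 4.0748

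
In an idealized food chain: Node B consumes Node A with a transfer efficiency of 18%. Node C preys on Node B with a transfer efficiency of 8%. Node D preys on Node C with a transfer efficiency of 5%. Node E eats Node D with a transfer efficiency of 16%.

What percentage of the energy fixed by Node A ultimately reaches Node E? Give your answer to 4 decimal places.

Product of link efficiencies: 0.18 × 0.08 × 0.05 × 0.16 = 0.0001152
As a percentage: 0.0001152 × 100 = 0.0115%

0.0115%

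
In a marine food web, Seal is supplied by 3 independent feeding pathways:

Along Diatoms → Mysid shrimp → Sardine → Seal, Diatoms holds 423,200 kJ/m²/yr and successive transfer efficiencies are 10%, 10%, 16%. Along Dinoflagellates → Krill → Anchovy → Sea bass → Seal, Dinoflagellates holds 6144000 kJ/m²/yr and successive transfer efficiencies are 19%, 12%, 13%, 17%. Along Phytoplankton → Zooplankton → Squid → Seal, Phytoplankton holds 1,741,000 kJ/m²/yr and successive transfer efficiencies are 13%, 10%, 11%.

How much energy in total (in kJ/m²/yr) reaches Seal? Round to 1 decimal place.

6262.6 kJ/m²/yr

Via Diatoms: 423200 × 0.1 × 0.1 × 0.16 = 677.12 kJ/m²/yr
Via Dinoflagellates: 6144000 × 0.19 × 0.12 × 0.13 × 0.17 = 3095.83872 kJ/m²/yr
Via Phytoplankton: 1741000 × 0.13 × 0.1 × 0.11 = 2489.63 kJ/m²/yr
Total at Seal: 677.12 + 3095.83872 + 2489.63 = 6262.58872 kJ/m²/yr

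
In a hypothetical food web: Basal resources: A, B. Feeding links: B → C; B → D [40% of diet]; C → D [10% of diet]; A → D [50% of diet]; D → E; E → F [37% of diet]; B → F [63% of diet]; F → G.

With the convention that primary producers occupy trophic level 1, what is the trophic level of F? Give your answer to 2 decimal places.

C: 1 + 1 = 2
D: 1 + (0.4×1 + 0.1×2 + 0.5×1) = 2.1
E: 1 + 2.1 = 3.1
F: 1 + (0.37×3.1 + 0.63×1) = 2.777
G: 1 + 2.777 = 3.777

2.78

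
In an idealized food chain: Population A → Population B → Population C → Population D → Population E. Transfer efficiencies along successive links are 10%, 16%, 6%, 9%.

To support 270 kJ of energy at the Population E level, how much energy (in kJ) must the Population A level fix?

3125000 kJ

Cumulative transfer efficiency: 0.1 × 0.16 × 0.06 × 0.09 = 0.0000864
Population A energy = 270 / 0.0000864 = 3125000 kJ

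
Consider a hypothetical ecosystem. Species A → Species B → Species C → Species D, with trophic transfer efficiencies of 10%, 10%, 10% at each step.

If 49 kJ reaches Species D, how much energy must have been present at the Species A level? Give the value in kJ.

Cumulative transfer efficiency: 0.1 × 0.1 × 0.1 = 0.001
Species A energy = 49 / 0.001 = 49000 kJ

49000 kJ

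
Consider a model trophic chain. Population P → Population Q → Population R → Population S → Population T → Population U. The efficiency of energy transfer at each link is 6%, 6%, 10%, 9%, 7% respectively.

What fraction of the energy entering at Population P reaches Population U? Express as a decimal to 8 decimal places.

0.00000227

Product of link efficiencies: 0.06 × 0.06 × 0.1 × 0.09 × 0.07 = 0.000002268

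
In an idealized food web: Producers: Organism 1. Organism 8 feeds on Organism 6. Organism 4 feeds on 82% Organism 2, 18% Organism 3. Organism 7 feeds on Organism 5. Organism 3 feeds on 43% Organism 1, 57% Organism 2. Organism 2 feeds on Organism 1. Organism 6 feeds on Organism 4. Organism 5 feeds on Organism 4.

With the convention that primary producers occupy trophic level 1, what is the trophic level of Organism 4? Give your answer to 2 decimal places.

3.10

Organism 2: 1 + 1 = 2
Organism 3: 1 + (0.43×1 + 0.57×2) = 2.57
Organism 4: 1 + (0.82×2 + 0.18×2.57) = 3.1026
Organism 5: 1 + 3.1026 = 4.1026
Organism 6: 1 + 3.1026 = 4.1026
Organism 7: 1 + 4.1026 = 5.1026
Organism 8: 1 + 4.1026 = 5.1026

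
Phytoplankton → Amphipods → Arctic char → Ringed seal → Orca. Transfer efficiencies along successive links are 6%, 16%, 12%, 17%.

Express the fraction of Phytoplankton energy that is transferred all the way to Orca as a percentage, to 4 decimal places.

Product of link efficiencies: 0.06 × 0.16 × 0.12 × 0.17 = 0.00019584
As a percentage: 0.00019584 × 100 = 0.0196%

0.0196%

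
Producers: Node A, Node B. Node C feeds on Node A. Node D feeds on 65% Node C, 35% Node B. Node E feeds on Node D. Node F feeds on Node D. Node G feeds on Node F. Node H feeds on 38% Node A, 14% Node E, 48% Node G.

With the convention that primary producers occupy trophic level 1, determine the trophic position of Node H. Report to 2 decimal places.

4.12

Node C: 1 + 1 = 2
Node D: 1 + (0.65×2 + 0.35×1) = 2.65
Node E: 1 + 2.65 = 3.65
Node F: 1 + 2.65 = 3.65
Node G: 1 + 3.65 = 4.65
Node H: 1 + (0.38×1 + 0.14×3.65 + 0.48×4.65) = 4.123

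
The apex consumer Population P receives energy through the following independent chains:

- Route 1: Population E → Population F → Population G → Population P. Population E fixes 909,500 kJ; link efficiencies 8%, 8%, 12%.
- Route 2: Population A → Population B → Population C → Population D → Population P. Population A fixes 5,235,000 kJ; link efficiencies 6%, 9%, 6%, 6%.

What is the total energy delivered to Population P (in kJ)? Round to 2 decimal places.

800.26 kJ

Route 1: 909500 × 0.08 × 0.08 × 0.12 = 698.496 kJ
Route 2: 5235000 × 0.06 × 0.09 × 0.06 × 0.06 = 101.7684 kJ
Total at Population P: 698.496 + 101.7684 = 800.2644 kJ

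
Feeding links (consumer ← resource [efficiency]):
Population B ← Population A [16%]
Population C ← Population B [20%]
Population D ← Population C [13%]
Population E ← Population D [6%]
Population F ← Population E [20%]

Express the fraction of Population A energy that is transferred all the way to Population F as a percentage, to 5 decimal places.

0.00499%

Product of link efficiencies: 0.16 × 0.2 × 0.13 × 0.06 × 0.2 = 0.00004992
As a percentage: 0.00004992 × 100 = 0.00499%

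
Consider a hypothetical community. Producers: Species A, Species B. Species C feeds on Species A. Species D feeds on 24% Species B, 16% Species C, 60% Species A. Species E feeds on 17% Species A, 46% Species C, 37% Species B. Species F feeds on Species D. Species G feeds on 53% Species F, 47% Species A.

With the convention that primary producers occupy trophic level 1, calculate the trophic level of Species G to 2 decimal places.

3.14

Species C: 1 + 1 = 2
Species D: 1 + (0.24×1 + 0.16×2 + 0.6×1) = 2.16
Species E: 1 + (0.17×1 + 0.46×2 + 0.37×1) = 2.46
Species F: 1 + 2.16 = 3.16
Species G: 1 + (0.53×3.16 + 0.47×1) = 3.1448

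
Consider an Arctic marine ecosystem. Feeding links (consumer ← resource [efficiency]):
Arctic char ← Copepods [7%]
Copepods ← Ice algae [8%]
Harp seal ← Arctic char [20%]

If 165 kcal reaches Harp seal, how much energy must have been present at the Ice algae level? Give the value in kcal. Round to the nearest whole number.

147321 kcal

Cumulative transfer efficiency: 0.08 × 0.07 × 0.2 = 0.00112
Ice algae energy = 165 / 0.00112 = 147321 kcal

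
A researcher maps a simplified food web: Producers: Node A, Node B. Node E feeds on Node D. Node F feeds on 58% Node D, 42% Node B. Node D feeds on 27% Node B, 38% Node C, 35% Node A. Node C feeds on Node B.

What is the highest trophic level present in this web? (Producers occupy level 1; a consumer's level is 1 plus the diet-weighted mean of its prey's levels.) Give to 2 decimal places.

3.38

Node C: 1 + 1 = 2
Node D: 1 + (0.27×1 + 0.38×2 + 0.35×1) = 2.38
Node E: 1 + 2.38 = 3.38
Node F: 1 + (0.58×2.38 + 0.42×1) = 2.8004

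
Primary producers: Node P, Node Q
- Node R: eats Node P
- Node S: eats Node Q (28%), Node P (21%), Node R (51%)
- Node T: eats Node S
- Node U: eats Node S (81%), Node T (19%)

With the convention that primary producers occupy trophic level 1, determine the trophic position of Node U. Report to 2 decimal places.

Node R: 1 + 1 = 2
Node S: 1 + (0.28×1 + 0.21×1 + 0.51×2) = 2.51
Node T: 1 + 2.51 = 3.51
Node U: 1 + (0.81×2.51 + 0.19×3.51) = 3.7

3.70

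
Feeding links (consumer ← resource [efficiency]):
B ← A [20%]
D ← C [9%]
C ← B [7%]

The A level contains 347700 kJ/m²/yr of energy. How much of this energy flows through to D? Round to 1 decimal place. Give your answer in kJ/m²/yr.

438.1 kJ/m²/yr

B: 347700 × 0.2 = 69540 kJ/m²/yr
C: 69540 × 0.07 = 4867.8 kJ/m²/yr
D: 4867.8 × 0.09 = 438.102 kJ/m²/yr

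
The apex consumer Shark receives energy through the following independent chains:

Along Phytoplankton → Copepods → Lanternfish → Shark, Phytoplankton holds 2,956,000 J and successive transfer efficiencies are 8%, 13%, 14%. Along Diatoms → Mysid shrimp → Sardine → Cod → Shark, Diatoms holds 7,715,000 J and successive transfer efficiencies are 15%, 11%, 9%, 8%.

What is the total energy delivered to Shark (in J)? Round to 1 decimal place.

Via Phytoplankton: 2956000 × 0.08 × 0.13 × 0.14 = 4303.936 J
Via Diatoms: 7715000 × 0.15 × 0.11 × 0.09 × 0.08 = 916.542 J
Total at Shark: 4303.936 + 916.542 = 5220.478 J

5220.5 J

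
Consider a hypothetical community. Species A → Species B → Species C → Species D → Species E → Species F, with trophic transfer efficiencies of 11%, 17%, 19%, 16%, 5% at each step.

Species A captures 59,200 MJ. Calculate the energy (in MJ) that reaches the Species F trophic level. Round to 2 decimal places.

1.68 MJ

Species B: 59200 × 0.11 = 6512 MJ
Species C: 6512 × 0.17 = 1107.04 MJ
Species D: 1107.04 × 0.19 = 210.3376 MJ
Species E: 210.3376 × 0.16 = 33.654016 MJ
Species F: 33.654016 × 0.05 = 1.6827008 MJ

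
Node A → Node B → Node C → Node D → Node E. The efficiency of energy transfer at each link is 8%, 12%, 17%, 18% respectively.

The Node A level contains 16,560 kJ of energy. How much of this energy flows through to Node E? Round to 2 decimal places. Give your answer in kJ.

4.86 kJ

Node B: 16560 × 0.08 = 1324.8 kJ
Node C: 1324.8 × 0.12 = 158.976 kJ
Node D: 158.976 × 0.17 = 27.02592 kJ
Node E: 27.02592 × 0.18 = 4.8646656 kJ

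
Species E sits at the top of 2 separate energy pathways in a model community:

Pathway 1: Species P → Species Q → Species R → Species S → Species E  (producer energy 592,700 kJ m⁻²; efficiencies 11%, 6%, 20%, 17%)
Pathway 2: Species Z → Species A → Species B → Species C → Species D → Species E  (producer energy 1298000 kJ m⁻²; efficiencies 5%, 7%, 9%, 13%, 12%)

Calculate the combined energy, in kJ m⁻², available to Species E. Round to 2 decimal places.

139.38 kJ m⁻²

Pathway 1: 592700 × 0.11 × 0.06 × 0.2 × 0.17 = 133.00188 kJ m⁻²
Pathway 2: 1298000 × 0.05 × 0.07 × 0.09 × 0.13 × 0.12 = 6.378372 kJ m⁻²
Total at Species E: 133.00188 + 6.378372 = 139.380252 kJ m⁻²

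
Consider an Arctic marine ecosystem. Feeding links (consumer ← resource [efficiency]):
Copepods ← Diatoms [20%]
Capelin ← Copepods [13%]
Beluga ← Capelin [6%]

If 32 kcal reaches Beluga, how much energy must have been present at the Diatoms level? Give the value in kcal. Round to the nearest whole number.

20513 kcal

Cumulative transfer efficiency: 0.2 × 0.13 × 0.06 = 0.00156
Diatoms energy = 32 / 0.00156 = 20513 kcal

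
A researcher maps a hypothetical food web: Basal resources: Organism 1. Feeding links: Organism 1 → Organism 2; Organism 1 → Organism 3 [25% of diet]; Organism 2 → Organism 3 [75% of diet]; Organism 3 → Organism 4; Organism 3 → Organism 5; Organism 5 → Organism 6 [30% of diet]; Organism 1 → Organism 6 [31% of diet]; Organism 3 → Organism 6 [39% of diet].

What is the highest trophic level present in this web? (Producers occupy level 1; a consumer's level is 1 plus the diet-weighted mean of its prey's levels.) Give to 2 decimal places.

Organism 2: 1 + 1 = 2
Organism 3: 1 + (0.25×1 + 0.75×2) = 2.75
Organism 4: 1 + 2.75 = 3.75
Organism 5: 1 + 2.75 = 3.75
Organism 6: 1 + (0.3×3.75 + 0.31×1 + 0.39×2.75) = 3.5075

3.75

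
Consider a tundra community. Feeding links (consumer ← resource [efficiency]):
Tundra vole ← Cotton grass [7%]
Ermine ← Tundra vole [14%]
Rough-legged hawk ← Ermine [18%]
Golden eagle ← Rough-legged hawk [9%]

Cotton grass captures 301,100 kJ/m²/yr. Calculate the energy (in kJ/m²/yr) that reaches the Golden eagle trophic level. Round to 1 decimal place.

47.8 kJ/m²/yr

Tundra vole: 301100 × 0.07 = 21077 kJ/m²/yr
Ermine: 21077 × 0.14 = 2950.78 kJ/m²/yr
Rough-legged hawk: 2950.78 × 0.18 = 531.1404 kJ/m²/yr
Golden eagle: 531.1404 × 0.09 = 47.802636 kJ/m²/yr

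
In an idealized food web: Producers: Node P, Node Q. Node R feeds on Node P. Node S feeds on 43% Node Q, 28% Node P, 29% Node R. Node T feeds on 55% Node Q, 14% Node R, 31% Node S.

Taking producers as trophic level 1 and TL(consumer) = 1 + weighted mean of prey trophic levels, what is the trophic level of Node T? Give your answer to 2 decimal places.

2.54

Node R: 1 + 1 = 2
Node S: 1 + (0.43×1 + 0.28×1 + 0.29×2) = 2.29
Node T: 1 + (0.55×1 + 0.14×2 + 0.31×2.29) = 2.5399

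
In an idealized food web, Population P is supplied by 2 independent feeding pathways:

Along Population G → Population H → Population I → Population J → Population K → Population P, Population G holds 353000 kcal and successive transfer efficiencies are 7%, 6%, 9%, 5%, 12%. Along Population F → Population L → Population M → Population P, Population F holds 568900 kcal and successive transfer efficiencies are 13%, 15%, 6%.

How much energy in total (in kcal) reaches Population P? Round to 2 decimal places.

Via Population G: 353000 × 0.07 × 0.06 × 0.09 × 0.05 × 0.12 = 0.800604 kcal
Via Population F: 568900 × 0.13 × 0.15 × 0.06 = 665.613 kcal
Total at Population P: 0.800604 + 665.613 = 666.413604 kcal

666.41 kcal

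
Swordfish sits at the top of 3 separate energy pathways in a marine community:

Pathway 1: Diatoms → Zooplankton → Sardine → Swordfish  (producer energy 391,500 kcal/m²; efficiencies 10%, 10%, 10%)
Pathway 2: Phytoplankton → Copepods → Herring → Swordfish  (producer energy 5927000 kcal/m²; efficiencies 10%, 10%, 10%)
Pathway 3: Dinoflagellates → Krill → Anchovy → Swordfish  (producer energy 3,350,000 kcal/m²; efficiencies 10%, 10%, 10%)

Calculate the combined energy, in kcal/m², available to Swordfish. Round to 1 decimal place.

Pathway 1: 391500 × 0.1 × 0.1 × 0.1 = 391.5 kcal/m²
Pathway 2: 5927000 × 0.1 × 0.1 × 0.1 = 5927 kcal/m²
Pathway 3: 3350000 × 0.1 × 0.1 × 0.1 = 3350 kcal/m²
Total at Swordfish: 391.5 + 5927 + 3350 = 9668.5 kcal/m²

9668.5 kcal/m²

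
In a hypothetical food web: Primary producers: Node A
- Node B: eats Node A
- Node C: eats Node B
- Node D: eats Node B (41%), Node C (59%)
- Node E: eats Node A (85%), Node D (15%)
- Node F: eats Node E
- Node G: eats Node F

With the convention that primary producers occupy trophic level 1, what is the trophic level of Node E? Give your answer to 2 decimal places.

2.39

Node B: 1 + 1 = 2
Node C: 1 + 2 = 3
Node D: 1 + (0.41×2 + 0.59×3) = 3.59
Node E: 1 + (0.85×1 + 0.15×3.59) = 2.3885
Node F: 1 + 2.3885 = 3.3885
Node G: 1 + 3.3885 = 4.3885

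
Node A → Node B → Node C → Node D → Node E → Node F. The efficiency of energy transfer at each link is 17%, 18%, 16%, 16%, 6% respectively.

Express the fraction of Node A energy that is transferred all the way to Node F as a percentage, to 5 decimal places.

0.00470%

Product of link efficiencies: 0.17 × 0.18 × 0.16 × 0.16 × 0.06 = 0.0000470016
As a percentage: 0.0000470016 × 100 = 0.00470%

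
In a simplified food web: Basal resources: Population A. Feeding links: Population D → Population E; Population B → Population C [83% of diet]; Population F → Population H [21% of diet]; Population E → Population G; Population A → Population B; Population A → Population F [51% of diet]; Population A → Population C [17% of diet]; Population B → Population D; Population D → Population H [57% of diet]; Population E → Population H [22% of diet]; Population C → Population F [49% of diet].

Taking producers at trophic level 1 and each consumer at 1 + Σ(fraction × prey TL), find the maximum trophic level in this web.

5

Population B: 1 + 1 = 2
Population C: 1 + (0.83×2 + 0.17×1) = 2.83
Population D: 1 + 2 = 3
Population E: 1 + 3 = 4
Population F: 1 + (0.49×2.83 + 0.51×1) = 2.8967
Population G: 1 + 4 = 5
Population H: 1 + (0.57×3 + 0.22×4 + 0.21×2.8967) = 4.198307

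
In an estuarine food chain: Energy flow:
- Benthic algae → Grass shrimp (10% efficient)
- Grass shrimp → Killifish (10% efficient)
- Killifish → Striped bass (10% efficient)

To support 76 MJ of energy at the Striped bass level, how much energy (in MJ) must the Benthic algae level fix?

76000 MJ

Cumulative transfer efficiency: 0.1 × 0.1 × 0.1 = 0.001
Benthic algae energy = 76 / 0.001 = 76000 MJ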